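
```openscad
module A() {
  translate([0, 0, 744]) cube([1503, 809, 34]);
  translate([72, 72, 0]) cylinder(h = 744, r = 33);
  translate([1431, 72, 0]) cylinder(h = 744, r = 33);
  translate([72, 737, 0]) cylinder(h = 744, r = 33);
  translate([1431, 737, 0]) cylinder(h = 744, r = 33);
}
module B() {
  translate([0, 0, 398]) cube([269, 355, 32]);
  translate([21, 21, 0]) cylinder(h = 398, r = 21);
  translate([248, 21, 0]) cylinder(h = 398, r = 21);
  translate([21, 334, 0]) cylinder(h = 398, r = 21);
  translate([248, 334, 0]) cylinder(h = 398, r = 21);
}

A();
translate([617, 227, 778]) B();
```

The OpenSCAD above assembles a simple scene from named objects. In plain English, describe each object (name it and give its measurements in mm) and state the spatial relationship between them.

A is a rectangular dining table. The top is 1503×809×34 mm with its upper surface at z = 778 mm. It stands on four round legs of 66 mm diameter, each leg's bounding box inset 39 mm from the nearest pair of top edges, running from the floor to the underside of the top.

B is a simple wooden stool: a rectangular seat 269 mm (x) by 355 mm (y), 32 mm thick, top face at z = 430 mm, on four round legs, each 42 mm in diameter. The legs rest on z = 0, each leg's axis is inset half a diameter from the nearest pair of seat edges (so the leg's bounding box is flush with the corner).

The stool is on top of the table, centred.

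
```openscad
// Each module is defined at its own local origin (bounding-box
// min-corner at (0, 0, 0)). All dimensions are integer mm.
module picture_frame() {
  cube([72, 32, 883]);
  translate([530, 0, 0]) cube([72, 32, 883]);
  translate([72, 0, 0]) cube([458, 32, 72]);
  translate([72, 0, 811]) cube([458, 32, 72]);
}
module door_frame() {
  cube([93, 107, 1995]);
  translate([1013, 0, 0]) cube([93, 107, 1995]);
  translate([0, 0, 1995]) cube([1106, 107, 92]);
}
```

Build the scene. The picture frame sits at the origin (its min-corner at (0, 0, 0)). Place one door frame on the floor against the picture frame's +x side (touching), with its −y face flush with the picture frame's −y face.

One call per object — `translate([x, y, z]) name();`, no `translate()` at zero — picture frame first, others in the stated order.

picture_frame();
translate([602, 0, 0]) door_frame();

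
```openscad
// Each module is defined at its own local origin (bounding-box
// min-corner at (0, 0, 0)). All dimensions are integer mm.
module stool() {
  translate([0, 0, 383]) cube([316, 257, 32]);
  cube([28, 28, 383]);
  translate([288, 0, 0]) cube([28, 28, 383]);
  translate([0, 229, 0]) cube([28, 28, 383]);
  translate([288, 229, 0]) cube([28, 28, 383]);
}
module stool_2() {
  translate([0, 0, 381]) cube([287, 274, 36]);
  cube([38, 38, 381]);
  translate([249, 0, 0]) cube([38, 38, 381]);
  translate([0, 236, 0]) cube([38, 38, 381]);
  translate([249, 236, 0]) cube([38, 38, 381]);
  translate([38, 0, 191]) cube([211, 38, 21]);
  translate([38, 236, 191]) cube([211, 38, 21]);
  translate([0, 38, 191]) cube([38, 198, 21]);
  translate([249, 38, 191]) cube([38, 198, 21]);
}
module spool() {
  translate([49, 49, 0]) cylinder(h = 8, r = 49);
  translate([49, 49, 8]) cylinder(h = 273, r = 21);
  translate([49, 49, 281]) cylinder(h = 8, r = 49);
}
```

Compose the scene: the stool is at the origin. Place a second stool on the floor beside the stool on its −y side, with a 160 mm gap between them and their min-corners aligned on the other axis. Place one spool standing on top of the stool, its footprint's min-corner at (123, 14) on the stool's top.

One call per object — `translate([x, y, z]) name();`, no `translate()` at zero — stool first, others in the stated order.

stool();
translate([0, -434, 0]) stool_2();
translate([123, 14, 415]) spool();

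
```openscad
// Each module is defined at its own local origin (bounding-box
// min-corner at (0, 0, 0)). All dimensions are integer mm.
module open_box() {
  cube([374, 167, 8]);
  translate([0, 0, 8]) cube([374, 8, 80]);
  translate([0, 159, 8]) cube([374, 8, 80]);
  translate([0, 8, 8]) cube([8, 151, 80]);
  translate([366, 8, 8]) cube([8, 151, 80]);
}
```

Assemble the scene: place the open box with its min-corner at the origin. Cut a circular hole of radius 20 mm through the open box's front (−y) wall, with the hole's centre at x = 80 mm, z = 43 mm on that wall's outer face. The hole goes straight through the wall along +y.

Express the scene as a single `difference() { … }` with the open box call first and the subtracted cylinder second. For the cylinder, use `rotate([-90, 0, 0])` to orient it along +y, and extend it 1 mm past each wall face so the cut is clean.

difference() {
  open_box();
  translate([80, -1, 43]) rotate([-90, 0, 0]) cylinder(h = 10, r = 20);
}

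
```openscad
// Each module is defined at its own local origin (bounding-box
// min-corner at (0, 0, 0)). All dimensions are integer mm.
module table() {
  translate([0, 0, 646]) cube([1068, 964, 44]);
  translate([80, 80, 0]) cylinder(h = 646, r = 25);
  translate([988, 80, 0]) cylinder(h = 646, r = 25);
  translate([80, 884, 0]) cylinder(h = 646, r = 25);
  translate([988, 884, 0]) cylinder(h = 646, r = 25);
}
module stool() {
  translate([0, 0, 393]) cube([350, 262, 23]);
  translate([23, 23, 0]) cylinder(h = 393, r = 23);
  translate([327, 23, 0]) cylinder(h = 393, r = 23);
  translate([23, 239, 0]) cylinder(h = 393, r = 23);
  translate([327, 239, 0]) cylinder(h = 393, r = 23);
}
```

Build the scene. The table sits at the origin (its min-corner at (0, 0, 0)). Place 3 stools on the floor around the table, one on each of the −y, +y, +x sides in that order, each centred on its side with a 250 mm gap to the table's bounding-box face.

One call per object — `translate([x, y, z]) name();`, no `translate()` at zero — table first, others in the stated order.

table();
translate([359, -512, 0]) stool();
translate([359, 1214, 0]) stool();
translate([1318, 351, 0]) stool();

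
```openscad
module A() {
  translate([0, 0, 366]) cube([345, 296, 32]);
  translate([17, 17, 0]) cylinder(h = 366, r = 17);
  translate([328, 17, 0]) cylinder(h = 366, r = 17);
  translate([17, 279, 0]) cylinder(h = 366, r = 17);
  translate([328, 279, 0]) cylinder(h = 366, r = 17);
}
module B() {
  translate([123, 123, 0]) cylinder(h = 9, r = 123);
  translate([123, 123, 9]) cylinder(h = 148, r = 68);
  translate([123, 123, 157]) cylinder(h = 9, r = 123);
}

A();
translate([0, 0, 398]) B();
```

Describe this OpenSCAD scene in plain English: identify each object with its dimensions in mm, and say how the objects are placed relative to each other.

A is a four-legged stool. The seat is a 345×296×32 mm slab whose top surface is at z = 398 mm; four round legs, each 34 mm in diameter, run from the floor (z = 0) to the underside of the seat, each leg's axis is inset half a diameter from the nearest pair of seat edges (so the leg's bounding box is flush with the corner).

B is a spool: two coaxial disc flanges of radius 123 mm and thickness 9 mm, joined by a core cylinder of radius 68 mm and height 148 mm. The lower flange rests on z = 0 and the three cylinders share a vertical axis.

The spool is on top of the stool.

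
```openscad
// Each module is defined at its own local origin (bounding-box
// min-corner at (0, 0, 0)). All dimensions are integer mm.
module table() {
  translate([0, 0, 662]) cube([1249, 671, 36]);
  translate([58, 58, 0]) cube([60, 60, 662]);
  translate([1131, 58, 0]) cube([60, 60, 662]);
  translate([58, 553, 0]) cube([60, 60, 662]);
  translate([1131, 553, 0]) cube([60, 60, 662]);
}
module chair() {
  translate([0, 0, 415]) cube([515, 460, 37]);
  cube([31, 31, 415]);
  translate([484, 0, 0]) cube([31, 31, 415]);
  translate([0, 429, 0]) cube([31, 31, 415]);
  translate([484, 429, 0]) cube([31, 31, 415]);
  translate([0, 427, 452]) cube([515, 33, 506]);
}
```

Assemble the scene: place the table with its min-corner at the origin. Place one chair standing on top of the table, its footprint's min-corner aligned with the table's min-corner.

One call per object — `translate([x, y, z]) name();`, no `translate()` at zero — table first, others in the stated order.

table();
translate([0, 0, 698]) chair();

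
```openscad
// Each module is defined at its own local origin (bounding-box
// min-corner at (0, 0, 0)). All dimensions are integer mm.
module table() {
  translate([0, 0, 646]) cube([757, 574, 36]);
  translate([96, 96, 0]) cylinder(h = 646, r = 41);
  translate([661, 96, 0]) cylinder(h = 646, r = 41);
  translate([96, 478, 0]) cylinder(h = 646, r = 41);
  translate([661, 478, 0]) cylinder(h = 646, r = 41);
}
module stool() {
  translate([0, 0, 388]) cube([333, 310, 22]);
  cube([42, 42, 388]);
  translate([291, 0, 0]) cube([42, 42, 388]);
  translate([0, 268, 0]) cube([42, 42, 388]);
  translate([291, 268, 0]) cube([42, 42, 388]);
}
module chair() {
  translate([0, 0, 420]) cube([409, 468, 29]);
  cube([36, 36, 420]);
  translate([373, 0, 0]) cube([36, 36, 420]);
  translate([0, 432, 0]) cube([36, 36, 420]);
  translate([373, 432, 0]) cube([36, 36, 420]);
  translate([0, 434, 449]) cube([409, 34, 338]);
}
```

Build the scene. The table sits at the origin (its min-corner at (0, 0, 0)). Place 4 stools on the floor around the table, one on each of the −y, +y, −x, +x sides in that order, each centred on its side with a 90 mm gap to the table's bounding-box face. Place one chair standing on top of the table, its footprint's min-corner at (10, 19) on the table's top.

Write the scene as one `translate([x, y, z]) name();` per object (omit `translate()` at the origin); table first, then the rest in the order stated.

table();
translate([212, -400, 0]) stool();
translate([212, 664, 0]) stool();
translate([-423, 132, 0]) stool();
translate([847, 132, 0]) stool();
translate([10, 19, 682]) chair();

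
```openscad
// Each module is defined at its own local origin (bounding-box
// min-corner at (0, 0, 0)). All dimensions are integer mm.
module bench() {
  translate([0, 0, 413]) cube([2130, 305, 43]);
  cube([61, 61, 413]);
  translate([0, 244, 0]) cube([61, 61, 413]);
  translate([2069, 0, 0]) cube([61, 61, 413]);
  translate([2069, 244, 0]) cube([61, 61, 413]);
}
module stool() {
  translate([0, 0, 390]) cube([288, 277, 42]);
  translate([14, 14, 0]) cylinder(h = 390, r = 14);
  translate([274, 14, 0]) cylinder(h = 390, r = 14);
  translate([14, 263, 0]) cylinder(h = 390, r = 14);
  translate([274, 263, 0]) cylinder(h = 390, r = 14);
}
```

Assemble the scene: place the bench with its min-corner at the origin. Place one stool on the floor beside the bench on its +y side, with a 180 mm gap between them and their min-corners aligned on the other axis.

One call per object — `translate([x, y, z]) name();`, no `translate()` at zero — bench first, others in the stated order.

bench();
translate([0, 485, 0]) stool();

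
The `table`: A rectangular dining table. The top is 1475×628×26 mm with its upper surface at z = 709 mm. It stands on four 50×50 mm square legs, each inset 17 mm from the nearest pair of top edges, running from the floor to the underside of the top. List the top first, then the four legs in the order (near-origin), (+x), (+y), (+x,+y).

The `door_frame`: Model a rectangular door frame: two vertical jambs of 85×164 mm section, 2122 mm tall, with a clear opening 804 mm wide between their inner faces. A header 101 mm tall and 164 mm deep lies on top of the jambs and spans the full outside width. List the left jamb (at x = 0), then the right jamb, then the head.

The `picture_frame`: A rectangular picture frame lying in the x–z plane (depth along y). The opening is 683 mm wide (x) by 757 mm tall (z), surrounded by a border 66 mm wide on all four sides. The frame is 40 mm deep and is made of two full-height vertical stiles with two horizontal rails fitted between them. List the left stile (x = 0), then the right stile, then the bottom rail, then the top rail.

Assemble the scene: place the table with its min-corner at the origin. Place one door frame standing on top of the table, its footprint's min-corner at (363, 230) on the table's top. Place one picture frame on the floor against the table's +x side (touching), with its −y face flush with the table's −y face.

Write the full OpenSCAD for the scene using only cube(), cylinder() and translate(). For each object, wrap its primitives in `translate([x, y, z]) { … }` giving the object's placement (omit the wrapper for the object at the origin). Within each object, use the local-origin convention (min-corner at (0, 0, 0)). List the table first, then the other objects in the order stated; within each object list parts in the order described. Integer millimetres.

translate([0, 0, 683]) cube([1475, 628, 26]);
translate([17, 17, 0]) cube([50, 50, 683]);
translate([1408, 17, 0]) cube([50, 50, 683]);
translate([17, 561, 0]) cube([50, 50, 683]);
translate([1408, 561, 0]) cube([50, 50, 683]);
translate([363, 230, 709]) {
  cube([85, 164, 2122]);
  translate([889, 0, 0]) cube([85, 164, 2122]);
  translate([0, 0, 2122]) cube([974, 164, 101]);
}
translate([1475, 0, 0]) {
  cube([66, 40, 889]);
  translate([749, 0, 0]) cube([66, 40, 889]);
  translate([66, 0, 0]) cube([683, 40, 66]);
  translate([66, 0, 823]) cube([683, 40, 66]);
}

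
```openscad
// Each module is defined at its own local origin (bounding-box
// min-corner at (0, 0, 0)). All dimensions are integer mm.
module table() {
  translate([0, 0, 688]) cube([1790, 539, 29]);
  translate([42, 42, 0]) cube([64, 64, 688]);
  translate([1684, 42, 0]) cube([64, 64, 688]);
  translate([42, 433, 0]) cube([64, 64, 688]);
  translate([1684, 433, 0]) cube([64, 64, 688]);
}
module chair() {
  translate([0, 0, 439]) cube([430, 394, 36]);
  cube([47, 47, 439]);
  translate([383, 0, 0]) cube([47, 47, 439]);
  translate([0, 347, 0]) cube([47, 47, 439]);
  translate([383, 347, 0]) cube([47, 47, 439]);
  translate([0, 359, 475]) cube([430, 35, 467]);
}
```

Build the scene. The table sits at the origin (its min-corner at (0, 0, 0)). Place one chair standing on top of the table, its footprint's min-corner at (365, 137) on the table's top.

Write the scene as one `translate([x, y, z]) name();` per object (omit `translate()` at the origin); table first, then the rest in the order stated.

table();
translate([365, 137, 717]) chair();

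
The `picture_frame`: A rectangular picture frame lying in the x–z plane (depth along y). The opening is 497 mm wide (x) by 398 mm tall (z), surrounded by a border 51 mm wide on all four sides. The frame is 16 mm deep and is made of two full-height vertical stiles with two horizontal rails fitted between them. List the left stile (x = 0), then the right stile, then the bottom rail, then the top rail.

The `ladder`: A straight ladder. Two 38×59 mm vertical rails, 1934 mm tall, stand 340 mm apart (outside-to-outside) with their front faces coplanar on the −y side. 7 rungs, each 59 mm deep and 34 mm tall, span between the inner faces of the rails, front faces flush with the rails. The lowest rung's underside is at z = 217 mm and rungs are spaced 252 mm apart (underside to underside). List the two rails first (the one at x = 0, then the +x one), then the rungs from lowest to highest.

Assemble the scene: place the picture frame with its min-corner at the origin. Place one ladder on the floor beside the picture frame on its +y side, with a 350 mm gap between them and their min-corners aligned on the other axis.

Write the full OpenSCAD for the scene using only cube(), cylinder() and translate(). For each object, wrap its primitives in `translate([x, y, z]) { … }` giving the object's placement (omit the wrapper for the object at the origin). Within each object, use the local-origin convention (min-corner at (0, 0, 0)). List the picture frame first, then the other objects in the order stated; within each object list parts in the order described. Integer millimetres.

cube([51, 16, 500]);
translate([548, 0, 0]) cube([51, 16, 500]);
translate([51, 0, 0]) cube([497, 16, 51]);
translate([51, 0, 449]) cube([497, 16, 51]);
translate([0, 366, 0]) {
  cube([38, 59, 1934]);
  translate([302, 0, 0]) cube([38, 59, 1934]);
  translate([38, 0, 217]) cube([264, 59, 34]);
  translate([38, 0, 469]) cube([264, 59, 34]);
  translate([38, 0, 721]) cube([264, 59, 34]);
  translate([38, 0, 973]) cube([264, 59, 34]);
  translate([38, 0, 1225]) cube([264, 59, 34]);
  translate([38, 0, 1477]) cube([264, 59, 34]);
  translate([38, 0, 1729]) cube([264, 59, 34]);
}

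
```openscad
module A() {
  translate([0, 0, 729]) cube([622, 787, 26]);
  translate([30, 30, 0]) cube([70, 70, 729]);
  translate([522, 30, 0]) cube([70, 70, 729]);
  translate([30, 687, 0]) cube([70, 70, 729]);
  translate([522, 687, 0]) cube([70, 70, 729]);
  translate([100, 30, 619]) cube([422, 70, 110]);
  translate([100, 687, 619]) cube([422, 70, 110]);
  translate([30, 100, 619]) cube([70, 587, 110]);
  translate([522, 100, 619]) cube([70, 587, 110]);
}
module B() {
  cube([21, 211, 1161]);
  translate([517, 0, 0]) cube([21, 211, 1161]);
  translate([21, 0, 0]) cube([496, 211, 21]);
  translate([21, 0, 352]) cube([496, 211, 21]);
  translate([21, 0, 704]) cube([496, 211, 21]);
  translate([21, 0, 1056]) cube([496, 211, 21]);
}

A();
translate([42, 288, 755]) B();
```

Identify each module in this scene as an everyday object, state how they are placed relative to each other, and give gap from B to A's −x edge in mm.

A is a table. B is a bookshelf. The bookshelf is on top of the table, centred. The gap from the bookshelf to the table's −x edge is 42 mm.

The bookshelf's min-x is at 42; the table's min-x is 0; gap = 42 mm.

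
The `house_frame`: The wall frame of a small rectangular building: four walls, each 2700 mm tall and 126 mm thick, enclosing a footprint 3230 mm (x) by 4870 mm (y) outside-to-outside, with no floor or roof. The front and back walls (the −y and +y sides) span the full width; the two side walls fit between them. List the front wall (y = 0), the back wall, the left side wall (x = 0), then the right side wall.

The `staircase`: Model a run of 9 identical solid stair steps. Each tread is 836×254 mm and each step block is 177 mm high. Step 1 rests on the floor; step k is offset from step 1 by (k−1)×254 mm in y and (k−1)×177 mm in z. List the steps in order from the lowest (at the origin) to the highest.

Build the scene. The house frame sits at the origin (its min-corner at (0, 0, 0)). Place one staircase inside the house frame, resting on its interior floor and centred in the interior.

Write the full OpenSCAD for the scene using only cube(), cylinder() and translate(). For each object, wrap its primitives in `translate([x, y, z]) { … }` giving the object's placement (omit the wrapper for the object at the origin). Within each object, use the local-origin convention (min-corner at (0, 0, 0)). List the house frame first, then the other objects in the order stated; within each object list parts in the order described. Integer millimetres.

cube([3230, 126, 2700]);
translate([0, 4744, 0]) cube([3230, 126, 2700]);
translate([0, 126, 0]) cube([126, 4618, 2700]);
translate([3104, 126, 0]) cube([126, 4618, 2700]);
translate([1197, 1292, 0]) {
  cube([836, 254, 177]);
  translate([0, 254, 177]) cube([836, 254, 177]);
  translate([0, 508, 354]) cube([836, 254, 177]);
  translate([0, 762, 531]) cube([836, 254, 177]);
  translate([0, 1016, 708]) cube([836, 254, 177]);
  translate([0, 1270, 885]) cube([836, 254, 177]);
  translate([0, 1524, 1062]) cube([836, 254, 177]);
  translate([0, 1778, 1239]) cube([836, 254, 177]);
  translate([0, 2032, 1416]) cube([836, 254, 177]);
}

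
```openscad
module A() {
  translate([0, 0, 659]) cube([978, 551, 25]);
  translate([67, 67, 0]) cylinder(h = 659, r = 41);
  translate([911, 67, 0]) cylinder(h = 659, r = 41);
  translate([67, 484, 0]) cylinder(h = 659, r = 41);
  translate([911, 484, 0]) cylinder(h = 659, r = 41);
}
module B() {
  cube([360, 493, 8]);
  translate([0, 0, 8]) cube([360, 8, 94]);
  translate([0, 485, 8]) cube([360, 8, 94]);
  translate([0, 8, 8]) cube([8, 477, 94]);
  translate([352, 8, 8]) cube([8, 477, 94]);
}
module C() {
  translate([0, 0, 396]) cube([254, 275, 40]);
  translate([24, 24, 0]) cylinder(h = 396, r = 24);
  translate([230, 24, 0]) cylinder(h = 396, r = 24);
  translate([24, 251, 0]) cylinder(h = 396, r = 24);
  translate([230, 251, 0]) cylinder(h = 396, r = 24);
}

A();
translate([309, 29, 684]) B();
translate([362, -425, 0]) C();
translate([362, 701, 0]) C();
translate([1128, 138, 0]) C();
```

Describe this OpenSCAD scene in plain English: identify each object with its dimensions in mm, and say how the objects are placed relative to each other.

A is a table: top 978 mm (x) × 551 mm (y), 25 mm thick, upper face at z = 684 mm, on four round legs of 82 mm diameter, each leg's bounding box inset 26 mm from the nearest pair of top edges, running from z = 0 to the bottom of the top.

B is an open-topped rectangular box: outside dimensions 360×493×102 mm, with a uniform wall and base thickness of 8 mm. The base is a full 360×493 slab on the floor; four walls sit on top of the base. The front and back walls (the −y and +y sides) span the full width; the two side walls fit between them.

C is a four-legged stool. The seat is 254×275 mm, 40 mm thick, top at z = 436 mm. It stands on four round legs, each 48 mm in diameter, from z = 0 to the seat underside, each leg's axis is inset half a diameter from the nearest pair of seat edges (so the leg's bounding box is flush with the corner).

The open box is on top of the table, centred. Three stools sit around the table at the −y, +y, +x sides.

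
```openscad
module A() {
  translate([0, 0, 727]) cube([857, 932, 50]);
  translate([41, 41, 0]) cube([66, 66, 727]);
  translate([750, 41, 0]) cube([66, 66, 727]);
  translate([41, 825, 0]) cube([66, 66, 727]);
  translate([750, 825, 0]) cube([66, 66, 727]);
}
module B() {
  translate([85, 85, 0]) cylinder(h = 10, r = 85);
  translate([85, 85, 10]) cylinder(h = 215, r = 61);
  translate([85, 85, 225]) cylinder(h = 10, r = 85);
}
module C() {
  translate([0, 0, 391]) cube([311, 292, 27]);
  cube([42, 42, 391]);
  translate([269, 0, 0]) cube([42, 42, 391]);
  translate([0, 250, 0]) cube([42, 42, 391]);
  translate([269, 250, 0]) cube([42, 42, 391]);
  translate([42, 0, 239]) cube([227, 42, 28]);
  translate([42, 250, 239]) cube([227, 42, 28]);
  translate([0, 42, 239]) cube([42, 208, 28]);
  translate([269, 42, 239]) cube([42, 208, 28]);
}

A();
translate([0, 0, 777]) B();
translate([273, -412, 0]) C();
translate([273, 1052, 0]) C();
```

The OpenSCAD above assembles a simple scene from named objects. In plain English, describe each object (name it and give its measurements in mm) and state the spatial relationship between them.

A is a rectangular dining table. The top is 857×932×50 mm with its upper surface at z = 777 mm. It stands on four 66×66 mm square legs, each inset 41 mm from the nearest pair of top edges, running from the floor to the underside of the top.

B is a spool: two coaxial disc flanges of radius 85 mm and thickness 10 mm, joined by a core cylinder of radius 61 mm and height 215 mm. The lower flange rests on z = 0 and the three cylinders share a vertical axis.

C is a four-legged stool. The seat is a 311×292×27 mm slab whose top surface is at z = 418 mm; four square legs, each 42×42 mm in cross-section, run from the floor (z = 0) to the underside of the seat, each flush with a corner of the seat. Four stretchers, 42 mm wide and 28 mm tall, connect adjacent legs with their undersides at z = 239 mm, each running between the inner faces of the legs it joins and aligned with the legs' outer faces on the other axis.

The spool is on top of the table. Two stools sit around the table at the −y, +y sides.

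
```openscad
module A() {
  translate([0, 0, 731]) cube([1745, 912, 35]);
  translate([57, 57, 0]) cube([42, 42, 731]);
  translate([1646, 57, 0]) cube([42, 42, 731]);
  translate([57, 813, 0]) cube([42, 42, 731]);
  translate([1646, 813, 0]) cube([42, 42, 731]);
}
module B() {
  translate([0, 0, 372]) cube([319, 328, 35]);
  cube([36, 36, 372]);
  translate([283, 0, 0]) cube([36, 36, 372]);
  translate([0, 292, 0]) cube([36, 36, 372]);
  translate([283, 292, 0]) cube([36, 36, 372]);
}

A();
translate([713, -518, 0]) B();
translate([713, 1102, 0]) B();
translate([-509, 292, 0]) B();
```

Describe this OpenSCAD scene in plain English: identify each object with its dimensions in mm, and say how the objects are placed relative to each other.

A is a table: top 1745 mm (x) × 912 mm (y), 35 mm thick, upper face at z = 766 mm, on four 42×42 mm square legs, each inset 57 mm from the nearest pair of top edges, running from z = 0 to the bottom of the top.

B is a four-legged stool. The seat is a 319×328×35 mm slab whose top surface is at z = 407 mm; four square legs, each 36×36 mm in cross-section, run from the floor (z = 0) to the underside of the seat, each flush with a corner of the seat.

Three stools sit around the table at the −y, +y, −x sides.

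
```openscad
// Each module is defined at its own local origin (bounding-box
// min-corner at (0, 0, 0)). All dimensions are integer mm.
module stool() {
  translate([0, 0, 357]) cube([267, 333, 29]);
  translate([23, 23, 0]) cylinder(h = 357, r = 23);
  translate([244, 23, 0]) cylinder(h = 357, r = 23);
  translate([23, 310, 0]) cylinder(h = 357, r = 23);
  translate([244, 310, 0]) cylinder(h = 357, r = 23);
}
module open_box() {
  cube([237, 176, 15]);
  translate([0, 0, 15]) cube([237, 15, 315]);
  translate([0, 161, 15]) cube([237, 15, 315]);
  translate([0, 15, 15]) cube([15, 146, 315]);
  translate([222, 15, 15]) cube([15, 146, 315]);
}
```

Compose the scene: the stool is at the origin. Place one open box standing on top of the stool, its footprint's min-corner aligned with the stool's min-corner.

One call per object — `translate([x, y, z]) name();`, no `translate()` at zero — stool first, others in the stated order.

stool();
translate([0, 0, 386]) open_box();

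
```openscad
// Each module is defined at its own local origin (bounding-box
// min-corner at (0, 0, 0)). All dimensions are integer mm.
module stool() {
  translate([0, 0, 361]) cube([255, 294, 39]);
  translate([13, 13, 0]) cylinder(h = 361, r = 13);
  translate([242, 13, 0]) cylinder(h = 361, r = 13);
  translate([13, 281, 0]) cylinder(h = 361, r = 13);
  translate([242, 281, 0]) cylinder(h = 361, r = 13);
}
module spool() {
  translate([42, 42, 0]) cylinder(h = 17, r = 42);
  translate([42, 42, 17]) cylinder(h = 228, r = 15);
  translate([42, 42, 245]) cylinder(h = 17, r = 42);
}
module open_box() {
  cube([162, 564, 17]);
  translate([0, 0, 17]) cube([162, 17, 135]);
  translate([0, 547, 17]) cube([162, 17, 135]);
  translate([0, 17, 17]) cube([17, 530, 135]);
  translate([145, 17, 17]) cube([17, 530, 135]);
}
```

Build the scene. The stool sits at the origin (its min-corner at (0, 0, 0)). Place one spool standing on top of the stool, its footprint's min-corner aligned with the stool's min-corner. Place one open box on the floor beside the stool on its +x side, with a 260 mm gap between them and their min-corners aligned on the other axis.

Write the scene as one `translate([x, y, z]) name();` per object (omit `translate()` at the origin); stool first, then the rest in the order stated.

stool();
translate([0, 0, 400]) spool();
translate([515, 0, 0]) open_box();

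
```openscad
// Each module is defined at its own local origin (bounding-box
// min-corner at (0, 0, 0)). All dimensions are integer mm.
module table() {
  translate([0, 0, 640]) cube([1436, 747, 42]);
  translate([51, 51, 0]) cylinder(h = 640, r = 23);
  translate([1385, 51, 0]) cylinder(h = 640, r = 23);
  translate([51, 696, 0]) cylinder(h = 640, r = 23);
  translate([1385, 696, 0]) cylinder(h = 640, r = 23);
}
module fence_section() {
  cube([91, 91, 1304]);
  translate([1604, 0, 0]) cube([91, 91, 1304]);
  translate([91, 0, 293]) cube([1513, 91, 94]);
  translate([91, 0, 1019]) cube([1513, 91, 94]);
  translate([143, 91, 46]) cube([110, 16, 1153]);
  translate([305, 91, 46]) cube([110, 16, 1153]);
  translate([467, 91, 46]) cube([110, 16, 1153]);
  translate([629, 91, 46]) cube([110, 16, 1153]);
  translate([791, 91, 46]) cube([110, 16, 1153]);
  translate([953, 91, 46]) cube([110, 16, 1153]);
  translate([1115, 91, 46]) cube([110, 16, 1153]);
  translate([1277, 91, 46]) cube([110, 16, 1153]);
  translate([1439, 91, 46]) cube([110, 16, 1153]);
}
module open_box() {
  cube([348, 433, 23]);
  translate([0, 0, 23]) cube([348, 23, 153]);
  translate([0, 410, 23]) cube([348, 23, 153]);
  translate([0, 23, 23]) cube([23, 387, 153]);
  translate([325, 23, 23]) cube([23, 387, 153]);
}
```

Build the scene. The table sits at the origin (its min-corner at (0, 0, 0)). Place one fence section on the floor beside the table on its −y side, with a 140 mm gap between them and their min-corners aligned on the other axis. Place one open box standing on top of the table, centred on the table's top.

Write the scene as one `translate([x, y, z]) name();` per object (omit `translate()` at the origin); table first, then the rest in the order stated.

table();
translate([0, -247, 0]) fence_section();
translate([544, 157, 682]) open_box();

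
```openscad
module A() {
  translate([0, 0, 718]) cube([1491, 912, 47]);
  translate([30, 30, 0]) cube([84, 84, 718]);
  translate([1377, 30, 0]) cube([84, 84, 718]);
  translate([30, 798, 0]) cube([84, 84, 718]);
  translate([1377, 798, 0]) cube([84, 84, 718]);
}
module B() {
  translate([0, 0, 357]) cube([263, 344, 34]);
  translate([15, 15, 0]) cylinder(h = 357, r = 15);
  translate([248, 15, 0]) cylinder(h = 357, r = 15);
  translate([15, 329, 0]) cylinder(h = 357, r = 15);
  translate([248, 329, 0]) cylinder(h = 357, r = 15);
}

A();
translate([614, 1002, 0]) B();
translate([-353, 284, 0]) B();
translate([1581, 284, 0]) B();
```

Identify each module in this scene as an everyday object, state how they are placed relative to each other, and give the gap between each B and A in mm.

A is a table. B is a stool. Three stools sit around the table at the +y, −x, +x sides. The gap between each stool and the table is 90 mm.

Each stool's nearest face is 90 mm from the table's bounding box.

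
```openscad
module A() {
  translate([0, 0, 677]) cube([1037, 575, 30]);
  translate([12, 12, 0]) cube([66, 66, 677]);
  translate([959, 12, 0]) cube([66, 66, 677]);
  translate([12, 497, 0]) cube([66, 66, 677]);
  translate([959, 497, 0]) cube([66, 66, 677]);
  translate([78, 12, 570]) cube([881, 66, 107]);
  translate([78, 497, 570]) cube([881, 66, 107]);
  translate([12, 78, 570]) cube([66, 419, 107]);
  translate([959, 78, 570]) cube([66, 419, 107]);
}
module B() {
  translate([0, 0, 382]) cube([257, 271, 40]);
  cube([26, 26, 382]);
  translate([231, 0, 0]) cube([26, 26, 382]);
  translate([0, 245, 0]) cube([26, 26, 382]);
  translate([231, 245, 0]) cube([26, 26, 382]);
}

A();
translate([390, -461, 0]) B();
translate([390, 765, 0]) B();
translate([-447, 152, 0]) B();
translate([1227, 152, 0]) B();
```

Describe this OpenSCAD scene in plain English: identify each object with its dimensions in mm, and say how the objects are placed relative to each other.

A is a table: top 1037 mm (x) × 575 mm (y), 30 mm thick, upper face at z = 707 mm, on four 66×66 mm square legs, each inset 12 mm from the nearest pair of top edges, running from z = 0 to the bottom of the top. Four apron rails, 66 mm thick and 107 mm tall, run between adjacent legs with their top edges flush with the underside of the top and their outer faces flush with the legs' outer faces.

B is a four-legged stool. The seat is 257×271 mm, 40 mm thick, top at z = 422 mm. It stands on four square legs, each 26×26 mm in cross-section, from z = 0 to the seat underside, each flush with a corner of the seat.

Four stools sit around the table at the −y, +y, −x, +x sides.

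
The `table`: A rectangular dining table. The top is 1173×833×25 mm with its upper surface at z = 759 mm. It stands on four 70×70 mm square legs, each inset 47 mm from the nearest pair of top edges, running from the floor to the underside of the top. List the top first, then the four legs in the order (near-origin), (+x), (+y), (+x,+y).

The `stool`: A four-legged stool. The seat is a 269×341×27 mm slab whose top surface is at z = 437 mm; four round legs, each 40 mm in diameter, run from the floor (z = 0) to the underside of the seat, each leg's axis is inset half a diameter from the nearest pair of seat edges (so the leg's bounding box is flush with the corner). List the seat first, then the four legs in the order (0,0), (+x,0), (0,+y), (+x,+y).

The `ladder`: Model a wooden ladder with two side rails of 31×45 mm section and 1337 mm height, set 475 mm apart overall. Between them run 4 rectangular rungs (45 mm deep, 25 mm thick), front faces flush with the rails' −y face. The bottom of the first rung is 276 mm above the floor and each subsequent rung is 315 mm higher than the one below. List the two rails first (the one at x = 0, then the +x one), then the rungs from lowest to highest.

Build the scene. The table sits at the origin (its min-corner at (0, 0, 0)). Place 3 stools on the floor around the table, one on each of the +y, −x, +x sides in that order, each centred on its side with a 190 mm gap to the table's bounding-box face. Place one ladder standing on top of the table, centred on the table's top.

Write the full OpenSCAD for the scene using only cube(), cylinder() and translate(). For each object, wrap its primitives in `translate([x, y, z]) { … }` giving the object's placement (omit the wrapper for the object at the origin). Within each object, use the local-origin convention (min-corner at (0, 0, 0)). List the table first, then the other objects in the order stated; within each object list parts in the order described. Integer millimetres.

translate([0, 0, 734]) cube([1173, 833, 25]);
translate([47, 47, 0]) cube([70, 70, 734]);
translate([1056, 47, 0]) cube([70, 70, 734]);
translate([47, 716, 0]) cube([70, 70, 734]);
translate([1056, 716, 0]) cube([70, 70, 734]);
translate([452, 1023, 0]) {
  translate([0, 0, 410]) cube([269, 341, 27]);
  translate([20, 20, 0]) cylinder(h = 410, r = 20);
  translate([249, 20, 0]) cylinder(h = 410, r = 20);
  translate([20, 321, 0]) cylinder(h = 410, r = 20);
  translate([249, 321, 0]) cylinder(h = 410, r = 20);
}
translate([-459, 246, 0]) {
  translate([0, 0, 410]) cube([269, 341, 27]);
  translate([20, 20, 0]) cylinder(h = 410, r = 20);
  translate([249, 20, 0]) cylinder(h = 410, r = 20);
  translate([20, 321, 0]) cylinder(h = 410, r = 20);
  translate([249, 321, 0]) cylinder(h = 410, r = 20);
}
translate([1363, 246, 0]) {
  translate([0, 0, 410]) cube([269, 341, 27]);
  translate([20, 20, 0]) cylinder(h = 410, r = 20);
  translate([249, 20, 0]) cylinder(h = 410, r = 20);
  translate([20, 321, 0]) cylinder(h = 410, r = 20);
  translate([249, 321, 0]) cylinder(h = 410, r = 20);
}
translate([349, 394, 759]) {
  cube([31, 45, 1337]);
  translate([444, 0, 0]) cube([31, 45, 1337]);
  translate([31, 0, 276]) cube([413, 45, 25]);
  translate([31, 0, 591]) cube([413, 45, 25]);
  translate([31, 0, 906]) cube([413, 45, 25]);
  translate([31, 0, 1221]) cube([413, 45, 25]);
}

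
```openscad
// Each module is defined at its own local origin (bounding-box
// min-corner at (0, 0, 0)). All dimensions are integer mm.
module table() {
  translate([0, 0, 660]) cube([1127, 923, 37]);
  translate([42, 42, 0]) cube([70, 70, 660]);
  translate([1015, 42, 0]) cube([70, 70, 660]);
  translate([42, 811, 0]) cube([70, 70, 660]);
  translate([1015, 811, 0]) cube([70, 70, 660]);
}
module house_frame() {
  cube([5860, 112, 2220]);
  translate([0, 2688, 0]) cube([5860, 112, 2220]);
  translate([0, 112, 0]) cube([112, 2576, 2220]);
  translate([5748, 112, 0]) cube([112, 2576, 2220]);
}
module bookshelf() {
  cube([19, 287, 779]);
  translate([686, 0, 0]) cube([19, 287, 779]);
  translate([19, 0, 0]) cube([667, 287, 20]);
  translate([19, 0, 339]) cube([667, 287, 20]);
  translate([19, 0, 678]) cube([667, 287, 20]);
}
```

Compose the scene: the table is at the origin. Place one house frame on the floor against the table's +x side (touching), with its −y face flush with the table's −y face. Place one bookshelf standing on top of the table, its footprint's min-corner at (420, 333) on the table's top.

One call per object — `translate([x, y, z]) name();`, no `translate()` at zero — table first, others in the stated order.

table();
translate([1127, 0, 0]) house_frame();
translate([420, 333, 697]) bookshelf();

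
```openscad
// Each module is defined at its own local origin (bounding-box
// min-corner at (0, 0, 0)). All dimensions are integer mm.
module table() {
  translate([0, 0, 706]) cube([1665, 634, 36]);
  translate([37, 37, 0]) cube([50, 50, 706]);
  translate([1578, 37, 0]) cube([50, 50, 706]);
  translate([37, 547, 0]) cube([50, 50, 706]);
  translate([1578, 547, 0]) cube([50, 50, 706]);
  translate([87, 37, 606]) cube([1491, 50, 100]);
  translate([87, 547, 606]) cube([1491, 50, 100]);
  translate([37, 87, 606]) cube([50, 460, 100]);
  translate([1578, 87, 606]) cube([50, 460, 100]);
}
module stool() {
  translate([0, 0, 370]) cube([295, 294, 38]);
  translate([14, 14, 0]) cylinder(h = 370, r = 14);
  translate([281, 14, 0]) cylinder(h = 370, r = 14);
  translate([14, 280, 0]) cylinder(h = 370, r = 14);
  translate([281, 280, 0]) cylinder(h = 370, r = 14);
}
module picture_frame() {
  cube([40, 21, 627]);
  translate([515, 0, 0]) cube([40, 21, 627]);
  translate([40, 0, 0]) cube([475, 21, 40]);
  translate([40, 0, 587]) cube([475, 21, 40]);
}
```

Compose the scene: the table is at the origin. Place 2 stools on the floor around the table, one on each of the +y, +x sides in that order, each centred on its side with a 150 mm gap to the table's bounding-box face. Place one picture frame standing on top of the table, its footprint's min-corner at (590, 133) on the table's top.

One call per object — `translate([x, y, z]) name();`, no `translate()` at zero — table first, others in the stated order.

table();
translate([685, 784, 0]) stool();
translate([1815, 170, 0]) stool();
translate([590, 133, 742]) picture_frame();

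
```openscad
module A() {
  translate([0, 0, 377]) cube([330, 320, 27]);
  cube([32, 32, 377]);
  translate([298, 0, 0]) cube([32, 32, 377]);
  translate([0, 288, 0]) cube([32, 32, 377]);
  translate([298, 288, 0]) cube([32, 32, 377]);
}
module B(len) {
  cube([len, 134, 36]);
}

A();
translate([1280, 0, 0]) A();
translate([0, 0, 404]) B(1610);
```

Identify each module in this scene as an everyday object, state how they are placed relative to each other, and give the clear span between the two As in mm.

A is a stool. B is a beam. A beam spans the tops of two stools. The clear span between the two stools is 950 mm.

Second stool starts at x = 1280; first ends at x = 330; clear span = 1280 − 330 = 950 mm.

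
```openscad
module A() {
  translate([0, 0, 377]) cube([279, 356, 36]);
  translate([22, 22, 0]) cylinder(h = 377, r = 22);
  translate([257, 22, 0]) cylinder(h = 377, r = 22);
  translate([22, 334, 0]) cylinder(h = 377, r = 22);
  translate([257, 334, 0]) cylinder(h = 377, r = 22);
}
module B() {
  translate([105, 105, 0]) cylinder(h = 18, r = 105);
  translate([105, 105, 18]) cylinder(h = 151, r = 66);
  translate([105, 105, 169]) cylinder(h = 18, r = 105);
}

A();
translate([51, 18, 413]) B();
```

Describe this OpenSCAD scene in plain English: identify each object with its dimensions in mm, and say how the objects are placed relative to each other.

A is a four-legged stool. The seat is a 279×356×36 mm slab whose top surface is at z = 413 mm; four round legs, each 44 mm in diameter, run from the floor (z = 0) to the underside of the seat, each leg's axis is inset half a diameter from the nearest pair of seat edges (so the leg's bounding box is flush with the corner).

B is a spool: two coaxial disc flanges of radius 105 mm and thickness 18 mm, joined by a core cylinder of radius 66 mm and height 151 mm. The lower flange rests on z = 0 and the three cylinders share a vertical axis.

The spool is on top of the stool.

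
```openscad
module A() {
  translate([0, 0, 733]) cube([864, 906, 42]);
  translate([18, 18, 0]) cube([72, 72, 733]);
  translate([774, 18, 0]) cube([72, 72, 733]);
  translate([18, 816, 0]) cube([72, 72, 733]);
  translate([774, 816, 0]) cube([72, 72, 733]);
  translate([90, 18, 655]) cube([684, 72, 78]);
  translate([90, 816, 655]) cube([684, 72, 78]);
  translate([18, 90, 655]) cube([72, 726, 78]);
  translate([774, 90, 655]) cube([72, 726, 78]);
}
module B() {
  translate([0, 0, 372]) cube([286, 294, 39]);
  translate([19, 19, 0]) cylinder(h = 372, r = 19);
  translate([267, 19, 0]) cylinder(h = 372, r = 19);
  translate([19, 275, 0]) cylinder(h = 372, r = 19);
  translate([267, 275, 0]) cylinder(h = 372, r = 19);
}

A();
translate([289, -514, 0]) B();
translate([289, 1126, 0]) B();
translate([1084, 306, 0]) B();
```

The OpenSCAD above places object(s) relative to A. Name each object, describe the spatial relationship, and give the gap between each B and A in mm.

A is a table. B is a stool. Three stools sit around the table at the −y, +y, +x sides. The gap between each stool and the table is 220 mm.

Each stool's nearest face is 220 mm from the table's bounding box.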